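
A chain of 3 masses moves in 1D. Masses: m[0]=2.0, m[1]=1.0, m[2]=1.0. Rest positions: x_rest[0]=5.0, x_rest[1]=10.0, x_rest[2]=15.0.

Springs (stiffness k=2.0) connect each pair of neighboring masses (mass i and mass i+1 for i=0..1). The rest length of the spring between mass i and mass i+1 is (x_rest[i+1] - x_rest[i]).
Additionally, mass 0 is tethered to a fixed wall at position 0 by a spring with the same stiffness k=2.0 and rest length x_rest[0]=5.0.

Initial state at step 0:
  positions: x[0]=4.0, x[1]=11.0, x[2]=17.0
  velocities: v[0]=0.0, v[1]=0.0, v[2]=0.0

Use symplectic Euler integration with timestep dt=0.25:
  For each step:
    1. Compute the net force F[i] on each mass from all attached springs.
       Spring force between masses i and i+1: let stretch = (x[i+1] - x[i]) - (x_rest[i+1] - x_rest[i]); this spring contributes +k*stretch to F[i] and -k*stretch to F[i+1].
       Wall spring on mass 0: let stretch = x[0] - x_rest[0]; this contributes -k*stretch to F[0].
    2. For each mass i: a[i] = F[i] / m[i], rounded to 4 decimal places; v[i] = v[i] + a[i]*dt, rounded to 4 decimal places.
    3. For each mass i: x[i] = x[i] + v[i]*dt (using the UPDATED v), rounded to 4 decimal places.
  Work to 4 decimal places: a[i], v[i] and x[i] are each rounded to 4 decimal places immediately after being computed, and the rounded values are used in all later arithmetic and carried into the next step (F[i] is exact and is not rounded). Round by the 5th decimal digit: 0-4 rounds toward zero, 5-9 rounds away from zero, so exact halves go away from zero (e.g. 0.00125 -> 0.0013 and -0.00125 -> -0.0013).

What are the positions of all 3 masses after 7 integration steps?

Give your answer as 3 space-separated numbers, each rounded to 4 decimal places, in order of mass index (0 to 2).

Step 0: x=[4.0000 11.0000 17.0000] v=[0.0000 0.0000 0.0000]
Step 1: x=[4.1875 10.8750 16.8750] v=[0.7500 -0.5000 -0.5000]
Step 2: x=[4.5313 10.6641 16.6250] v=[1.3750 -0.8438 -1.0000]
Step 3: x=[4.9752 10.4317 16.2549] v=[1.7754 -0.9298 -1.4805]
Step 4: x=[5.4491 10.2451 15.7819] v=[1.8957 -0.7465 -1.8921]
Step 5: x=[5.8822 10.1511 15.2418] v=[1.7324 -0.3761 -2.1605]
Step 6: x=[6.2145 10.1598 14.6903] v=[1.3291 0.0348 -2.2059]
Step 7: x=[6.4050 10.2417 14.1975] v=[0.7618 0.3274 -1.9712]

Answer: 6.4050 10.2417 14.1975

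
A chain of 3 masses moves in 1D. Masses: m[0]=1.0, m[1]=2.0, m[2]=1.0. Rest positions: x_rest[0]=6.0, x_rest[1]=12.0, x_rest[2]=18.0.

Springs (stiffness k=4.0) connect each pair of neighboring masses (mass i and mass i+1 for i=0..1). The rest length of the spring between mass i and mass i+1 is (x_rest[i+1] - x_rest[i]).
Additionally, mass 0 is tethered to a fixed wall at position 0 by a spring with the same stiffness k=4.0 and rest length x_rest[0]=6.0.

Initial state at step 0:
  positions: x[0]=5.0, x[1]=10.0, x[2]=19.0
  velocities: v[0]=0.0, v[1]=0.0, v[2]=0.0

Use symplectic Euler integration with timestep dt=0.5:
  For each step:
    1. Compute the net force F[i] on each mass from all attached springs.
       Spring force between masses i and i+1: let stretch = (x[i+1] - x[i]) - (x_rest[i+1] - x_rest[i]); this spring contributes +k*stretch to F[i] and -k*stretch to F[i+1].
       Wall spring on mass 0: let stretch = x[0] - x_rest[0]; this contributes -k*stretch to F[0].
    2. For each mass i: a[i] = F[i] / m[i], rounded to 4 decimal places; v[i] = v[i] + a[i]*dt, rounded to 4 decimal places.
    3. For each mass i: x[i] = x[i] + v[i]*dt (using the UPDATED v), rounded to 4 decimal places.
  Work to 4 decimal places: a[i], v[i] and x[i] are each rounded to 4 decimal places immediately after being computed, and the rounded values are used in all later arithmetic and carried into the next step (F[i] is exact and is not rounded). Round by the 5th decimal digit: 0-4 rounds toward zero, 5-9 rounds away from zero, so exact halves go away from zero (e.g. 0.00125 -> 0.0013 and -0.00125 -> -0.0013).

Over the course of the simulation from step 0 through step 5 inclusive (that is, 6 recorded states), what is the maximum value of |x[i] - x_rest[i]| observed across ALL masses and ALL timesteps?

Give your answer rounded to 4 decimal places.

Answer: 3.0000

Derivation:
Step 0: x=[5.0000 10.0000 19.0000] v=[0.0000 0.0000 0.0000]
Step 1: x=[5.0000 12.0000 16.0000] v=[0.0000 4.0000 -6.0000]
Step 2: x=[7.0000 12.5000 15.0000] v=[4.0000 1.0000 -2.0000]
Step 3: x=[7.5000 11.5000 17.5000] v=[1.0000 -2.0000 5.0000]
Step 4: x=[4.5000 11.5000 20.0000] v=[-6.0000 0.0000 5.0000]
Step 5: x=[4.0000 12.2500 20.0000] v=[-1.0000 1.5000 0.0000]
Max displacement = 3.0000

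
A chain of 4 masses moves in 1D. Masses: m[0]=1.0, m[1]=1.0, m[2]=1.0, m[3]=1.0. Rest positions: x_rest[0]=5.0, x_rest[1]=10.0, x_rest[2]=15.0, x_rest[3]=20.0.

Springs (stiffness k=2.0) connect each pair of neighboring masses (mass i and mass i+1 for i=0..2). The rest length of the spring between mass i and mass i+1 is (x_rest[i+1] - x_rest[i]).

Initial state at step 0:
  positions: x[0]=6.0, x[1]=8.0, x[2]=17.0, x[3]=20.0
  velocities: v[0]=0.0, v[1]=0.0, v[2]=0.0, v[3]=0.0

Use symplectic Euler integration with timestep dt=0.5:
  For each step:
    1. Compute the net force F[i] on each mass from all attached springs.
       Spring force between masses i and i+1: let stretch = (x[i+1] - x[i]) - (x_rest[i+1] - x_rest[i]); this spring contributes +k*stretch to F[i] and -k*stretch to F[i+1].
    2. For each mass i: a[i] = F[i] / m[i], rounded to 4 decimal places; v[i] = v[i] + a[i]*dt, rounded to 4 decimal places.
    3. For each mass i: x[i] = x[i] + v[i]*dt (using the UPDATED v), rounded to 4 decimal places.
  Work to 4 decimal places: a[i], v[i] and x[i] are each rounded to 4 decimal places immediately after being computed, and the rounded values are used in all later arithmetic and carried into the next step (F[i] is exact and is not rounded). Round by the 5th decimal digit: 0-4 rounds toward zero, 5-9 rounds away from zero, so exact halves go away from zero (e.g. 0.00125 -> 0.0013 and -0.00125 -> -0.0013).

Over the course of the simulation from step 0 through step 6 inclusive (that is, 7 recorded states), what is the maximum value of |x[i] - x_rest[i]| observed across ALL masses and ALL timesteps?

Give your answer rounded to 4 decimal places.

Answer: 2.7500

Derivation:
Step 0: x=[6.0000 8.0000 17.0000 20.0000] v=[0.0000 0.0000 0.0000 0.0000]
Step 1: x=[4.5000 11.5000 14.0000 21.0000] v=[-3.0000 7.0000 -6.0000 2.0000]
Step 2: x=[4.0000 12.7500 13.2500 21.0000] v=[-1.0000 2.5000 -1.5000 0.0000]
Step 3: x=[5.3750 9.8750 16.1250 19.6250] v=[2.7500 -5.7500 5.7500 -2.7500]
Step 4: x=[6.5000 7.8750 17.6250 19.0000] v=[2.2500 -4.0000 3.0000 -1.2500]
Step 5: x=[5.8125 10.0625 14.9375 20.1875] v=[-1.3750 4.3750 -5.3750 2.3750]
Step 6: x=[4.7500 12.5625 12.4375 21.2500] v=[-2.1250 5.0000 -5.0000 2.1250]
Max displacement = 2.7500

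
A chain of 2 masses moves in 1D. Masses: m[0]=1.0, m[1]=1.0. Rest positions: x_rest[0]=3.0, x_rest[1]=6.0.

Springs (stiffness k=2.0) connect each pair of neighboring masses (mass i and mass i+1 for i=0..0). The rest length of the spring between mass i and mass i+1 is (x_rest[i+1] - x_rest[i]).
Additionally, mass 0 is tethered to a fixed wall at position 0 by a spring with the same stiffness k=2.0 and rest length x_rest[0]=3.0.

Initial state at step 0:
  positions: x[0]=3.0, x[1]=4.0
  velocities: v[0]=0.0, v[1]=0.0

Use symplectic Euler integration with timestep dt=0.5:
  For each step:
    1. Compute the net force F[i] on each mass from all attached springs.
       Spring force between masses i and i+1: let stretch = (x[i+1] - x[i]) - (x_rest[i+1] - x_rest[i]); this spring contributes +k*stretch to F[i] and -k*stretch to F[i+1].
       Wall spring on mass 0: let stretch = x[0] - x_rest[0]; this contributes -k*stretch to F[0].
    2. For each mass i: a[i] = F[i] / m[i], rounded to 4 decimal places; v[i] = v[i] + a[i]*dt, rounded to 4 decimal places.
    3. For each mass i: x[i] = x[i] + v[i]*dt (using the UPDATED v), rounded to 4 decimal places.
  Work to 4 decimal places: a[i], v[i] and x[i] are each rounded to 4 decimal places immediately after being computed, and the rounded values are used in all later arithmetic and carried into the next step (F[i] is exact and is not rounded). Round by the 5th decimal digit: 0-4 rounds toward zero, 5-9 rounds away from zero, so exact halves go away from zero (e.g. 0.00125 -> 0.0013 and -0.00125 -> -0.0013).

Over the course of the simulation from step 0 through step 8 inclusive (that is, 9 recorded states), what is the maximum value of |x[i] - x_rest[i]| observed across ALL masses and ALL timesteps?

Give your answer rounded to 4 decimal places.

Step 0: x=[3.0000 4.0000] v=[0.0000 0.0000]
Step 1: x=[2.0000 5.0000] v=[-2.0000 2.0000]
Step 2: x=[1.5000 6.0000] v=[-1.0000 2.0000]
Step 3: x=[2.5000 6.2500] v=[2.0000 0.5000]
Step 4: x=[4.1250 6.1250] v=[3.2500 -0.2500]
Step 5: x=[4.6875 6.5000] v=[1.1250 0.7500]
Step 6: x=[3.8125 7.4688] v=[-1.7500 1.9375]
Step 7: x=[2.8594 8.1094] v=[-1.9062 1.2812]
Step 8: x=[3.1016 7.6250] v=[0.4844 -0.9688]
Max displacement = 2.1094

Answer: 2.1094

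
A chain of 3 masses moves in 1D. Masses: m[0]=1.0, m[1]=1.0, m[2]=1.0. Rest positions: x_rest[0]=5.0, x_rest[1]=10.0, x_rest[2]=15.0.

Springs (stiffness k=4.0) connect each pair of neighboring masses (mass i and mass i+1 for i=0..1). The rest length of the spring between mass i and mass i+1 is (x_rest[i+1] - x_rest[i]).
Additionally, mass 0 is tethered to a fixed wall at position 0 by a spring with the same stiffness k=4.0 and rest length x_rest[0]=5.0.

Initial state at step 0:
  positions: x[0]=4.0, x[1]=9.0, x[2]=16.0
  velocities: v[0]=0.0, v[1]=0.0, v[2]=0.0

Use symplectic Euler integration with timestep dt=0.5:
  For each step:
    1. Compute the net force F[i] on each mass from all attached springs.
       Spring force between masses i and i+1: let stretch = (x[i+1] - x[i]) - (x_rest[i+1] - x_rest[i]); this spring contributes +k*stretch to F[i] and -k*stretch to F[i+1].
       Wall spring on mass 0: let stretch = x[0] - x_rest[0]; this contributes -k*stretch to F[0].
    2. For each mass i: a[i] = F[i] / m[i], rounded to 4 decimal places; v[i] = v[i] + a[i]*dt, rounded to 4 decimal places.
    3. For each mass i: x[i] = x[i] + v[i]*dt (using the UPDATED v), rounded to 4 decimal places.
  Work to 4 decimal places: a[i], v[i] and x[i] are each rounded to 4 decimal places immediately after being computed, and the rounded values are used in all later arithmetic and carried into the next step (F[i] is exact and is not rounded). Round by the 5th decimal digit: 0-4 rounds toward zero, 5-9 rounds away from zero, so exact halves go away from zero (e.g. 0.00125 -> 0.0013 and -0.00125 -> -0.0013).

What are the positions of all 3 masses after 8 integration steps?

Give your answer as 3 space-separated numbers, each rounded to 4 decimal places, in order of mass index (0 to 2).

Step 0: x=[4.0000 9.0000 16.0000] v=[0.0000 0.0000 0.0000]
Step 1: x=[5.0000 11.0000 14.0000] v=[2.0000 4.0000 -4.0000]
Step 2: x=[7.0000 10.0000 14.0000] v=[4.0000 -2.0000 0.0000]
Step 3: x=[5.0000 10.0000 15.0000] v=[-4.0000 0.0000 2.0000]
Step 4: x=[3.0000 10.0000 16.0000] v=[-4.0000 0.0000 2.0000]
Step 5: x=[5.0000 9.0000 16.0000] v=[4.0000 -2.0000 0.0000]
Step 6: x=[6.0000 11.0000 14.0000] v=[2.0000 4.0000 -4.0000]
Step 7: x=[6.0000 11.0000 14.0000] v=[0.0000 0.0000 0.0000]
Step 8: x=[5.0000 9.0000 16.0000] v=[-2.0000 -4.0000 4.0000]

Answer: 5.0000 9.0000 16.0000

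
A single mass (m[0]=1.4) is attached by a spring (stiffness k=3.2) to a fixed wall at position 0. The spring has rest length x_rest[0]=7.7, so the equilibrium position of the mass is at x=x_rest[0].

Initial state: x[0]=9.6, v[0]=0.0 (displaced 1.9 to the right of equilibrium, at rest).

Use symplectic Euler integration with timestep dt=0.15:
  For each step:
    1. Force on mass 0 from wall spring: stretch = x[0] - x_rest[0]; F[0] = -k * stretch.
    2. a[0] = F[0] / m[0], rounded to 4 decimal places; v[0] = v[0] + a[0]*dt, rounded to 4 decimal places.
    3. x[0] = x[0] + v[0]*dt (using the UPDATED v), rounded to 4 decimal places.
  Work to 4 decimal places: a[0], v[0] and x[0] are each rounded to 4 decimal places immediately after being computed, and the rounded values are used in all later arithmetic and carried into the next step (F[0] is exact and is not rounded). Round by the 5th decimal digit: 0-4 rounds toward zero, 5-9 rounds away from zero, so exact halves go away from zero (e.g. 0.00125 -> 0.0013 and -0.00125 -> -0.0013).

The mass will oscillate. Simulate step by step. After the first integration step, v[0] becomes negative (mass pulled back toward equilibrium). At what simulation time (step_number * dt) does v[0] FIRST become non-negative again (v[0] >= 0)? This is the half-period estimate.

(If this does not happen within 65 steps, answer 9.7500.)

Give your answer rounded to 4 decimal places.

Answer: 2.1000

Derivation:
Step 0: x=[9.6000] v=[0.0000]
Step 1: x=[9.5023] v=[-0.6514]
Step 2: x=[9.3119] v=[-1.2693]
Step 3: x=[9.0386] v=[-1.8219]
Step 4: x=[8.6965] v=[-2.2809]
Step 5: x=[8.3031] v=[-2.6226]
Step 6: x=[7.8787] v=[-2.8294]
Step 7: x=[7.4451] v=[-2.8907]
Step 8: x=[7.0246] v=[-2.8033]
Step 9: x=[6.6388] v=[-2.5717]
Step 10: x=[6.3076] v=[-2.2079]
Step 11: x=[6.0480] v=[-1.7305]
Step 12: x=[5.8734] v=[-1.1641]
Step 13: x=[5.7927] v=[-0.5378]
Step 14: x=[5.8101] v=[0.1161]
First v>=0 after going negative at step 14, time=2.1000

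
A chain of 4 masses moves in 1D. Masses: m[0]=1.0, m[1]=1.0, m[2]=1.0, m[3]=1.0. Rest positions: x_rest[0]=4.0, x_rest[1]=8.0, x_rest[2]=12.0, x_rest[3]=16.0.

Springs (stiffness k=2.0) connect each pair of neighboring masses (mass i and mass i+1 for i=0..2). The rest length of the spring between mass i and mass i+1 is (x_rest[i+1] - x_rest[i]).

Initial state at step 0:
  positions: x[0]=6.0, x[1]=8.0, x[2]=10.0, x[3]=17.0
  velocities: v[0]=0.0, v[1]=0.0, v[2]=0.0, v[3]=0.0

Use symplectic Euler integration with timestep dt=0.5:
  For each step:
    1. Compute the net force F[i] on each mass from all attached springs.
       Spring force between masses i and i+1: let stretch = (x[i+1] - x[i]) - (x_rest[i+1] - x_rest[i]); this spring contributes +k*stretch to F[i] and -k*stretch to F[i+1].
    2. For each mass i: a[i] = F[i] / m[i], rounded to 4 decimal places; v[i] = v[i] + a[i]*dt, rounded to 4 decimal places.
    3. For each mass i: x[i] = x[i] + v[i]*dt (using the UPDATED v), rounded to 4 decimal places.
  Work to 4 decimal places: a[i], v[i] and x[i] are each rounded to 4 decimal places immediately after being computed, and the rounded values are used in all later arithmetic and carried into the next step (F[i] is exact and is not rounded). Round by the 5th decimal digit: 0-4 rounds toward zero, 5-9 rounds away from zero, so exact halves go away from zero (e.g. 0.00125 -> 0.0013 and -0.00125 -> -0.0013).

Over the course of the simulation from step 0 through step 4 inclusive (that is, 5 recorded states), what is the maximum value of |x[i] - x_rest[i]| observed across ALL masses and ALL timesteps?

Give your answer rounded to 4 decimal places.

Answer: 2.2500

Derivation:
Step 0: x=[6.0000 8.0000 10.0000 17.0000] v=[0.0000 0.0000 0.0000 0.0000]
Step 1: x=[5.0000 8.0000 12.5000 15.5000] v=[-2.0000 0.0000 5.0000 -3.0000]
Step 2: x=[3.5000 8.7500 14.2500 14.5000] v=[-3.0000 1.5000 3.5000 -2.0000]
Step 3: x=[2.6250 9.6250 13.3750 15.3750] v=[-1.7500 1.7500 -1.7500 1.7500]
Step 4: x=[3.2500 8.8750 11.6250 17.2500] v=[1.2500 -1.5000 -3.5000 3.7500]
Max displacement = 2.2500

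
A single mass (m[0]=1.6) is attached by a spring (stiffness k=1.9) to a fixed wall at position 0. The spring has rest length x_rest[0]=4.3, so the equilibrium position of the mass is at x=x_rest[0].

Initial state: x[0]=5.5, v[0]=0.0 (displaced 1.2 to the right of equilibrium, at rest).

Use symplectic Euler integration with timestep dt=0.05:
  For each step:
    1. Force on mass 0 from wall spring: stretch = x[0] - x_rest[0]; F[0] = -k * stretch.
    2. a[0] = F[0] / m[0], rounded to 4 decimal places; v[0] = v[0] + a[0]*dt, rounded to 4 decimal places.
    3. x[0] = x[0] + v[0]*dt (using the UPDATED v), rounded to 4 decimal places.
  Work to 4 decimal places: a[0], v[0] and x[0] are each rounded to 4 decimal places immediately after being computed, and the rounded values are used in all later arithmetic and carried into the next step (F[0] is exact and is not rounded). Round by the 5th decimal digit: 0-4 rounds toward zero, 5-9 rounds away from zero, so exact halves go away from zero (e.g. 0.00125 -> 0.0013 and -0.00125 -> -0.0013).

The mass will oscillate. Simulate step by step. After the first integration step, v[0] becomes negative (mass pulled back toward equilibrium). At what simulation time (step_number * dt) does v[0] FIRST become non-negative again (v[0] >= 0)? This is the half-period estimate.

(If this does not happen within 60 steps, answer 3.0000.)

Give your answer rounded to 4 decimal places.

Step 0: x=[5.5000] v=[0.0000]
Step 1: x=[5.4964] v=[-0.0713]
Step 2: x=[5.4893] v=[-0.1423]
Step 3: x=[5.4787] v=[-0.2129]
Step 4: x=[5.4646] v=[-0.2829]
Step 5: x=[5.4470] v=[-0.3521]
Step 6: x=[5.4260] v=[-0.4202]
Step 7: x=[5.4016] v=[-0.4871]
Step 8: x=[5.3740] v=[-0.5525]
Step 9: x=[5.3432] v=[-0.6163]
Step 10: x=[5.3093] v=[-0.6782]
Step 11: x=[5.2724] v=[-0.7381]
Step 12: x=[5.2326] v=[-0.7958]
Step 13: x=[5.1900] v=[-0.8512]
Step 14: x=[5.1448] v=[-0.9040]
Step 15: x=[5.0971] v=[-0.9542]
Step 16: x=[5.0470] v=[-1.0015]
Step 17: x=[4.9947] v=[-1.0459]
Step 18: x=[4.9403] v=[-1.0872]
Step 19: x=[4.8840] v=[-1.1252]
Step 20: x=[4.8260] v=[-1.1599]
Step 21: x=[4.7664] v=[-1.1911]
Step 22: x=[4.7055] v=[-1.2188]
Step 23: x=[4.6434] v=[-1.2429]
Step 24: x=[4.5802] v=[-1.2633]
Step 25: x=[4.5162] v=[-1.2799]
Step 26: x=[4.4516] v=[-1.2927]
Step 27: x=[4.3865] v=[-1.3017]
Step 28: x=[4.3212] v=[-1.3068]
Step 29: x=[4.2558] v=[-1.3081]
Step 30: x=[4.1905] v=[-1.3055]
Step 31: x=[4.1256] v=[-1.2990]
Step 32: x=[4.0612] v=[-1.2886]
Step 33: x=[3.9975] v=[-1.2744]
Step 34: x=[3.9347] v=[-1.2564]
Step 35: x=[3.8730] v=[-1.2347]
Step 36: x=[3.8125] v=[-1.2093]
Step 37: x=[3.7535] v=[-1.1804]
Step 38: x=[3.6961] v=[-1.1480]
Step 39: x=[3.6405] v=[-1.1121]
Step 40: x=[3.5869] v=[-1.0729]
Step 41: x=[3.5354] v=[-1.0306]
Step 42: x=[3.4861] v=[-0.9852]
Step 43: x=[3.4393] v=[-0.9369]
Step 44: x=[3.3950] v=[-0.8858]
Step 45: x=[3.3534] v=[-0.8321]
Step 46: x=[3.3146] v=[-0.7759]
Step 47: x=[3.2787] v=[-0.7174]
Step 48: x=[3.2459] v=[-0.6568]
Step 49: x=[3.2162] v=[-0.5942]
Step 50: x=[3.1897] v=[-0.5299]
Step 51: x=[3.1665] v=[-0.4640]
Step 52: x=[3.1467] v=[-0.3967]
Step 53: x=[3.1303] v=[-0.3282]
Step 54: x=[3.1174] v=[-0.2588]
Step 55: x=[3.1080] v=[-0.1886]
Step 56: x=[3.1021] v=[-0.1178]
Step 57: x=[3.0998] v=[-0.0467]
Step 58: x=[3.1010] v=[0.0246]
First v>=0 after going negative at step 58, time=2.9000

Answer: 2.9000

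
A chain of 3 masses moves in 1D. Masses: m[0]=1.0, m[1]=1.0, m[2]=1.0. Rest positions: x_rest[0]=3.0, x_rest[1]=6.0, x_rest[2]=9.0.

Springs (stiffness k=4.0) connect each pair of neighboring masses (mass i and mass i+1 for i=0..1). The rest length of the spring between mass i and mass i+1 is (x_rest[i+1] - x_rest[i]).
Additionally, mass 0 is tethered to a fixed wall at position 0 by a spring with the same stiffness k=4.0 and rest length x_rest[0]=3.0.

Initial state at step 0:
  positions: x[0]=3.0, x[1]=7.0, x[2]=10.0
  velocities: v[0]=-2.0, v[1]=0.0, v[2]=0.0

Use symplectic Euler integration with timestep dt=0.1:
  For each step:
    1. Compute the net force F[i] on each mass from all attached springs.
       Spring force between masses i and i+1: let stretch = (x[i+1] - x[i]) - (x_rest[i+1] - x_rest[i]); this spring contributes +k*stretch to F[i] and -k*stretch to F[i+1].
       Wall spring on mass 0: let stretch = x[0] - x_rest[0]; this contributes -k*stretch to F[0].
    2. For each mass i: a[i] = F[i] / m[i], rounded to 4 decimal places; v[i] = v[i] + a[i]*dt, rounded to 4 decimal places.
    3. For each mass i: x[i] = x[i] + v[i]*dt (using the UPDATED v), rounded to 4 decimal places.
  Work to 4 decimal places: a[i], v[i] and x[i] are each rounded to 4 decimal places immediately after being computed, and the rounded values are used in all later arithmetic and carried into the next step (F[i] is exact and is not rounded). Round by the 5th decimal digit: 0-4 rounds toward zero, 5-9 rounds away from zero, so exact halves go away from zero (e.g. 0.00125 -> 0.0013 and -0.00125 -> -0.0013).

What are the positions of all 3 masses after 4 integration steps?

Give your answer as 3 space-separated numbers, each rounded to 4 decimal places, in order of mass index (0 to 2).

Step 0: x=[3.0000 7.0000 10.0000] v=[-2.0000 0.0000 0.0000]
Step 1: x=[2.8400 6.9600 10.0000] v=[-1.6000 -0.4000 0.0000]
Step 2: x=[2.7312 6.8768 9.9984] v=[-1.0880 -0.8320 -0.0160]
Step 3: x=[2.6790 6.7526 9.9919] v=[-0.5222 -1.2416 -0.0646]
Step 4: x=[2.6826 6.5951 9.9759] v=[0.0356 -1.5753 -0.1603]

Answer: 2.6826 6.5951 9.9759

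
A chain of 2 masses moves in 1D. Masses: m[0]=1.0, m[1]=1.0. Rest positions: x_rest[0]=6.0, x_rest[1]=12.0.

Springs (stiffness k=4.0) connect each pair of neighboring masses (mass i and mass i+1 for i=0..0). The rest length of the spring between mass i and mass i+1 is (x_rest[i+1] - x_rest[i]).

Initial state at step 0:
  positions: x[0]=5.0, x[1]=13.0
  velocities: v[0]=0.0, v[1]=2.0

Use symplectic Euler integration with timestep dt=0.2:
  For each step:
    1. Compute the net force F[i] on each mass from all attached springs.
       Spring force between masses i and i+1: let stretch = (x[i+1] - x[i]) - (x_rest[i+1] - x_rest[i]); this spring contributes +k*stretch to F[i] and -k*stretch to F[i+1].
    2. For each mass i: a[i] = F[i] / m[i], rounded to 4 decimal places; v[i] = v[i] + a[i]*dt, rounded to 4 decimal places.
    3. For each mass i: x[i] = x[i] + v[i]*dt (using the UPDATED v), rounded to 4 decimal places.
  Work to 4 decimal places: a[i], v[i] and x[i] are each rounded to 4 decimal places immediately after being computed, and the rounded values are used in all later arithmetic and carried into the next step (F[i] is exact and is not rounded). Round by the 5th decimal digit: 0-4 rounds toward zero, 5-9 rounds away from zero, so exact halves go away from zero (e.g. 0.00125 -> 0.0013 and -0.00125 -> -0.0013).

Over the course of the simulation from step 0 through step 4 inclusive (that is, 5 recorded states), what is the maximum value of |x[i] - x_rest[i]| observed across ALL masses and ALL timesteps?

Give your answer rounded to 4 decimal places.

Step 0: x=[5.0000 13.0000] v=[0.0000 2.0000]
Step 1: x=[5.3200 13.0800] v=[1.6000 0.4000]
Step 2: x=[5.9216 12.8784] v=[3.0080 -1.0080]
Step 3: x=[6.6763 12.5237] v=[3.7734 -1.7734]
Step 4: x=[7.4066 12.1934] v=[3.6513 -1.6513]
Max displacement = 1.4066

Answer: 1.4066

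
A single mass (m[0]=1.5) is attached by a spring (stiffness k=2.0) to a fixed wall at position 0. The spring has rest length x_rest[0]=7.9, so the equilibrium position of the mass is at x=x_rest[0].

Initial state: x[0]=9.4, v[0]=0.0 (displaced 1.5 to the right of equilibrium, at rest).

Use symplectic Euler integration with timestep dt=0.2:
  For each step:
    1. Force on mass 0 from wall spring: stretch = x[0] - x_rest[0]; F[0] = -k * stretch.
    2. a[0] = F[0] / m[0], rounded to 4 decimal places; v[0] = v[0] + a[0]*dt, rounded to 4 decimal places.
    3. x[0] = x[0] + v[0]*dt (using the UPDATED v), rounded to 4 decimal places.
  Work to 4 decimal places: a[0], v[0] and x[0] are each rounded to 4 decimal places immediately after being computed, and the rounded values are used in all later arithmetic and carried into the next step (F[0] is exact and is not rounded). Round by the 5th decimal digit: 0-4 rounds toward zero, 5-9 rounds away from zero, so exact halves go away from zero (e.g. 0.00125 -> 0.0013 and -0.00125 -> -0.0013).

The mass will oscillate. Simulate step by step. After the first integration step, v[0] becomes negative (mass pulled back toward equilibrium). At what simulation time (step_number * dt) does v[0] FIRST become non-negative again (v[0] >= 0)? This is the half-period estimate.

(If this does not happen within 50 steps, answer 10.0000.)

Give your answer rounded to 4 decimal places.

Answer: 2.8000

Derivation:
Step 0: x=[9.4000] v=[0.0000]
Step 1: x=[9.3200] v=[-0.4000]
Step 2: x=[9.1643] v=[-0.7787]
Step 3: x=[8.9411] v=[-1.1158]
Step 4: x=[8.6624] v=[-1.3934]
Step 5: x=[8.3431] v=[-1.5967]
Step 6: x=[8.0001] v=[-1.7149]
Step 7: x=[7.6518] v=[-1.7416]
Step 8: x=[7.3167] v=[-1.6754]
Step 9: x=[7.0127] v=[-1.5199]
Step 10: x=[6.7560] v=[-1.2833]
Step 11: x=[6.5604] v=[-0.9782]
Step 12: x=[6.4362] v=[-0.6210]
Step 13: x=[6.3901] v=[-0.2307]
Step 14: x=[6.4245] v=[0.1719]
First v>=0 after going negative at step 14, time=2.8000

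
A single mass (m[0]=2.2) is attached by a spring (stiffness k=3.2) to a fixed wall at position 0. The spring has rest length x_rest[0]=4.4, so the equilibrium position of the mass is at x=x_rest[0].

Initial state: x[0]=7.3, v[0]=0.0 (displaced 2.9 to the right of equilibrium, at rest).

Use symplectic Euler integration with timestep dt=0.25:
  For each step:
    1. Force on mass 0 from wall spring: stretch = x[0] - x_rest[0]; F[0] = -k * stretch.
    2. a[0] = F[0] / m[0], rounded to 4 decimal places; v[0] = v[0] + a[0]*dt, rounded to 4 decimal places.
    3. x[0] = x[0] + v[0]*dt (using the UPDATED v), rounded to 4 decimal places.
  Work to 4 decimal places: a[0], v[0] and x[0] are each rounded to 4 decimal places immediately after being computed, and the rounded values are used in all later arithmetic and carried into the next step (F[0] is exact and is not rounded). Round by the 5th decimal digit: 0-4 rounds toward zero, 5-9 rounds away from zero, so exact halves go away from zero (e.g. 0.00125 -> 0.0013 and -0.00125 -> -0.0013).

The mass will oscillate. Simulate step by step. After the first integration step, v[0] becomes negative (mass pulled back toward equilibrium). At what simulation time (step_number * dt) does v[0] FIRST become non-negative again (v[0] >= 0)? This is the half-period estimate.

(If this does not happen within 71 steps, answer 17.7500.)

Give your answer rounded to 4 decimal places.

Answer: 2.7500

Derivation:
Step 0: x=[7.3000] v=[0.0000]
Step 1: x=[7.0364] v=[-1.0546]
Step 2: x=[6.5331] v=[-2.0133]
Step 3: x=[5.8359] v=[-2.7890]
Step 4: x=[5.0081] v=[-3.3112]
Step 5: x=[4.1250] v=[-3.5323]
Step 6: x=[3.2669] v=[-3.4323]
Step 7: x=[2.5118] v=[-3.0203]
Step 8: x=[1.9284] v=[-2.3337]
Step 9: x=[1.5697] v=[-1.4349]
Step 10: x=[1.4683] v=[-0.4057]
Step 11: x=[1.6334] v=[0.6604]
First v>=0 after going negative at step 11, time=2.7500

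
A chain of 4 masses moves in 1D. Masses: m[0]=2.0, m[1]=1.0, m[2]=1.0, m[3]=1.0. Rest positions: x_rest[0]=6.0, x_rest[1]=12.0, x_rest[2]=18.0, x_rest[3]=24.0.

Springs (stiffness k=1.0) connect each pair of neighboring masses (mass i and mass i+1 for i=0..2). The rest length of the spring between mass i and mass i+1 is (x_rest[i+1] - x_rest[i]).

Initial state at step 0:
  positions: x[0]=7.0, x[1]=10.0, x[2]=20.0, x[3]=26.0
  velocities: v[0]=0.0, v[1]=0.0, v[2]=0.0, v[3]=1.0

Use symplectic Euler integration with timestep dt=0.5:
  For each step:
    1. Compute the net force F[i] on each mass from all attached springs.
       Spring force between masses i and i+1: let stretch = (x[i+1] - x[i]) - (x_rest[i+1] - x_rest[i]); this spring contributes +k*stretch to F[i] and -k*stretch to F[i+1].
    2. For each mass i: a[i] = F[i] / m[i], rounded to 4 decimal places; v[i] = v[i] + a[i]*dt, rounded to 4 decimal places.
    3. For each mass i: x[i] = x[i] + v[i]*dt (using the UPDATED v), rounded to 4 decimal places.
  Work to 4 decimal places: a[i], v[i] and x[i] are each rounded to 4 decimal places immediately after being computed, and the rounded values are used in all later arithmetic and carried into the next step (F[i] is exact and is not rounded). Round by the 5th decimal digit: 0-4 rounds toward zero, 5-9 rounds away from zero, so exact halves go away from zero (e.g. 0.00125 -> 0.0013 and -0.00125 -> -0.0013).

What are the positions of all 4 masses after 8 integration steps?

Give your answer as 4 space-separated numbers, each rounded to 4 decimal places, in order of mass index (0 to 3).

Step 0: x=[7.0000 10.0000 20.0000 26.0000] v=[0.0000 0.0000 0.0000 1.0000]
Step 1: x=[6.6250 11.7500 19.0000 26.5000] v=[-0.7500 3.5000 -2.0000 1.0000]
Step 2: x=[6.1406 14.0313 18.0625 26.6250] v=[-0.9688 4.5625 -1.8750 0.2500]
Step 3: x=[5.8926 15.3477 18.2579 26.1094] v=[-0.4961 2.6328 0.3907 -1.0313]
Step 4: x=[6.0765 15.0279 19.6886 25.1309] v=[0.3677 -0.6397 2.8614 -1.9571]
Step 5: x=[6.6293 13.6354 21.3147 24.2918] v=[1.1056 -2.7851 3.2522 -1.6783]
Step 6: x=[7.3079 12.4112 21.7653 24.2084] v=[1.3572 -2.4485 0.9011 -0.1669]
Step 7: x=[7.8744 12.2497 20.4881 25.0142] v=[1.1330 -0.3231 -2.5544 1.6116]
Step 8: x=[8.2378 13.0540 18.2828 26.1885] v=[0.7268 1.6085 -4.4106 2.3486]

Answer: 8.2378 13.0540 18.2828 26.1885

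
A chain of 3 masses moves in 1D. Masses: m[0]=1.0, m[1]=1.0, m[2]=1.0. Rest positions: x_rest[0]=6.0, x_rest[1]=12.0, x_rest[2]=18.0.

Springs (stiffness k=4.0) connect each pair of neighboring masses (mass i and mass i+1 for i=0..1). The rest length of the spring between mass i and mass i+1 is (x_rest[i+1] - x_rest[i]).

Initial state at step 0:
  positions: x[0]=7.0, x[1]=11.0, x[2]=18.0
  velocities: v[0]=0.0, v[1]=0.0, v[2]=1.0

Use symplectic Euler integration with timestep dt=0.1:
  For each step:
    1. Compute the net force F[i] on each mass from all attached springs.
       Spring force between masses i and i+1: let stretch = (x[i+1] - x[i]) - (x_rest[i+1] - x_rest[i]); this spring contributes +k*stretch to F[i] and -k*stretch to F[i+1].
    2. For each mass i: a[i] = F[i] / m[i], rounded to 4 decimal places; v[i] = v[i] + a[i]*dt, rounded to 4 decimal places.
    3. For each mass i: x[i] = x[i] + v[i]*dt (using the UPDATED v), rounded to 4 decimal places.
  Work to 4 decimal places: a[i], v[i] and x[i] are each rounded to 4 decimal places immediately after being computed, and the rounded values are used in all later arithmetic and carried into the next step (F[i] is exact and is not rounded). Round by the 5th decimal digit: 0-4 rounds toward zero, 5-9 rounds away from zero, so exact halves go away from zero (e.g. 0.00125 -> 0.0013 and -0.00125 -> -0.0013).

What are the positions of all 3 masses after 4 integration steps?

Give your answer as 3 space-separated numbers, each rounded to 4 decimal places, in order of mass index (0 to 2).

Answer: 6.3148 12.0331 18.0522

Derivation:
Step 0: x=[7.0000 11.0000 18.0000] v=[0.0000 0.0000 1.0000]
Step 1: x=[6.9200 11.1200 18.0600] v=[-0.8000 1.2000 0.6000]
Step 2: x=[6.7680 11.3496 18.0824] v=[-1.5200 2.2960 0.2240]
Step 3: x=[6.5593 11.6653 18.0755] v=[-2.0874 3.1565 -0.0691]
Step 4: x=[6.3148 12.0331 18.0522] v=[-2.4450 3.6782 -0.2332]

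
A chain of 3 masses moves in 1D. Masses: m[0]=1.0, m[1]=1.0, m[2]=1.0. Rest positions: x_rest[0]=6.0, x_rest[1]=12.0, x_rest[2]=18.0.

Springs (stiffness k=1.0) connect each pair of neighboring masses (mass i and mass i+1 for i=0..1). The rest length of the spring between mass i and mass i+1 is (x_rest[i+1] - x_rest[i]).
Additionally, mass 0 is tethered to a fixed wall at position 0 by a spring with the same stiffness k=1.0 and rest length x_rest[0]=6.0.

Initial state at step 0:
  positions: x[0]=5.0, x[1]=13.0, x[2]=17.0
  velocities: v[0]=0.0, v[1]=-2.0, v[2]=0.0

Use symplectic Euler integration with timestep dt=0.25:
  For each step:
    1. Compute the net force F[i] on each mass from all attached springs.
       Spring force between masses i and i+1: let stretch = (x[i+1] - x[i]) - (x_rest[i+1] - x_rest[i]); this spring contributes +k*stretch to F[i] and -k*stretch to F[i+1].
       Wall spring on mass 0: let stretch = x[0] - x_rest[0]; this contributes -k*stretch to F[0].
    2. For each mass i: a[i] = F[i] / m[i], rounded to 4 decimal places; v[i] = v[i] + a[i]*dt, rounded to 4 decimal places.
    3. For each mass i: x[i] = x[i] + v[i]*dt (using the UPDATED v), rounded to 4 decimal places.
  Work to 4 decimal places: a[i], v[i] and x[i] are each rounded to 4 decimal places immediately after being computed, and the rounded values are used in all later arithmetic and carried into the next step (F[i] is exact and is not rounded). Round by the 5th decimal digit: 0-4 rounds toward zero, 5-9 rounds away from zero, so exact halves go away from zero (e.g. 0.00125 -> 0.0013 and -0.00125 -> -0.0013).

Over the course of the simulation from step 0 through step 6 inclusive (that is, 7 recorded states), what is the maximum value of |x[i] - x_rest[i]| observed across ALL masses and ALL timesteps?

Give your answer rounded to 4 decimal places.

Step 0: x=[5.0000 13.0000 17.0000] v=[0.0000 -2.0000 0.0000]
Step 1: x=[5.1875 12.2500 17.1250] v=[0.7500 -3.0000 0.5000]
Step 2: x=[5.4922 11.3633 17.3203] v=[1.2188 -3.5469 0.7813]
Step 3: x=[5.8206 10.4820 17.5183] v=[1.3135 -3.5254 0.7921]
Step 4: x=[6.0765 9.7491 17.6516] v=[1.0237 -2.9317 0.5330]
Step 5: x=[6.1822 9.2806 17.6660] v=[0.4227 -1.8742 0.0574]
Step 6: x=[6.0951 9.1425 17.5313] v=[-0.3483 -0.5525 -0.5390]
Max displacement = 2.8575

Answer: 2.8575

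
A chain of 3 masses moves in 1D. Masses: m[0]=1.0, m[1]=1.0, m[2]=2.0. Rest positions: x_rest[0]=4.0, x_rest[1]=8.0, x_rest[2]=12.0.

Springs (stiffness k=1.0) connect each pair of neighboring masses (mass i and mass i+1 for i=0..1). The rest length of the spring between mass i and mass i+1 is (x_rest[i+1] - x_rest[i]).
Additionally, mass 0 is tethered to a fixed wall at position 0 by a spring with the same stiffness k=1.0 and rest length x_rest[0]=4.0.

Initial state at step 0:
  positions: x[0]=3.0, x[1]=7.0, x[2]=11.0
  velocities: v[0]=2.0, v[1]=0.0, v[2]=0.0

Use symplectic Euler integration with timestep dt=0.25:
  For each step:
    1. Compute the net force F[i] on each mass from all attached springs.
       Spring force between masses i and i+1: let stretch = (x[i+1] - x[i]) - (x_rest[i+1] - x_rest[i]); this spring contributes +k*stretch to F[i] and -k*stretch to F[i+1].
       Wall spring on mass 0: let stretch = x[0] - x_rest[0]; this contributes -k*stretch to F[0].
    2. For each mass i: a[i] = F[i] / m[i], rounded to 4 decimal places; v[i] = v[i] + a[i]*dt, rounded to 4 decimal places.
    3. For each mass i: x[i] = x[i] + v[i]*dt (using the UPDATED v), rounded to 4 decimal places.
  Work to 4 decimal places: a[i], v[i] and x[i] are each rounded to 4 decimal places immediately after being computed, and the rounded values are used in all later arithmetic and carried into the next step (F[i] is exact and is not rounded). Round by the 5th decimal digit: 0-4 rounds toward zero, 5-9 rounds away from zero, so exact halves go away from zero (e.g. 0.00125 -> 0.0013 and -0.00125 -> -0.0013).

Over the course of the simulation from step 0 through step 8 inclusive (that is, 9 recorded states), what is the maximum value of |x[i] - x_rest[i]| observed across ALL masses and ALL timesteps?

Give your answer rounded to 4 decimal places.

Answer: 1.1601

Derivation:
Step 0: x=[3.0000 7.0000 11.0000] v=[2.0000 0.0000 0.0000]
Step 1: x=[3.5625 7.0000 11.0000] v=[2.2500 0.0000 0.0000]
Step 2: x=[4.1172 7.0352 11.0000] v=[2.2188 0.1406 0.0000]
Step 3: x=[4.5970 7.1358 11.0011] v=[1.9190 0.4023 0.0044]
Step 4: x=[4.9481 7.3193 11.0064] v=[1.4045 0.7339 0.0213]
Step 5: x=[5.1382 7.5850 11.0215] v=[0.7603 1.0629 0.0604]
Step 6: x=[5.1601 7.9126 11.0542] v=[0.0875 1.3103 0.1309]
Step 7: x=[5.0315 8.2645 11.1138] v=[-0.5144 1.4076 0.2382]
Step 8: x=[4.7905 8.5924 11.2093] v=[-0.9640 1.3117 0.3821]
Max displacement = 1.1601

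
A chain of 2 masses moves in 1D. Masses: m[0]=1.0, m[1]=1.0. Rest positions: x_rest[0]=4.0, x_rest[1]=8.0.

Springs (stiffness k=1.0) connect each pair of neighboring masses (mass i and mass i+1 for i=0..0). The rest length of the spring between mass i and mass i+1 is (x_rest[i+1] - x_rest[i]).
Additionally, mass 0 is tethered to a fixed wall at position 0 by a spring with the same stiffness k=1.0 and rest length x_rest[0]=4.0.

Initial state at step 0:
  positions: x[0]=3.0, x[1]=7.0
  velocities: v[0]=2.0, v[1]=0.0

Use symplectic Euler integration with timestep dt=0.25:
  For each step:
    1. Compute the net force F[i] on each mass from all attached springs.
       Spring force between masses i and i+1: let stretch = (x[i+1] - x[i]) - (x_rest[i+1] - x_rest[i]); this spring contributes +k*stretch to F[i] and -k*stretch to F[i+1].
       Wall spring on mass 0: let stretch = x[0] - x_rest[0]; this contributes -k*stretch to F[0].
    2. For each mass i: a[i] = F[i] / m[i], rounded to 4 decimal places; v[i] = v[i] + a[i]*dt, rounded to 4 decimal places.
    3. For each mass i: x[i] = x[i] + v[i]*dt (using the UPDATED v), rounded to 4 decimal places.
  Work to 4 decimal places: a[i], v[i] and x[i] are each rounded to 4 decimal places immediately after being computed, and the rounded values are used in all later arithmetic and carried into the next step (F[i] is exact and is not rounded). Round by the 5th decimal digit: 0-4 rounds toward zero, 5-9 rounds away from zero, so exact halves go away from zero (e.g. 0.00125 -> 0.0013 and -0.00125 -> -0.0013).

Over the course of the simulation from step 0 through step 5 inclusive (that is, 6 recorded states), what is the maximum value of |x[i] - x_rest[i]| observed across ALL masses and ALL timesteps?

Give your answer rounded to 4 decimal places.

Answer: 1.1393

Derivation:
Step 0: x=[3.0000 7.0000] v=[2.0000 0.0000]
Step 1: x=[3.5625 7.0000] v=[2.2500 0.0000]
Step 2: x=[4.1172 7.0352] v=[2.2188 0.1406]
Step 3: x=[4.5970 7.1380] v=[1.9190 0.4111]
Step 4: x=[4.9483 7.3320] v=[1.4050 0.7759]
Step 5: x=[5.1393 7.6270] v=[0.7639 1.1800]
Max displacement = 1.1393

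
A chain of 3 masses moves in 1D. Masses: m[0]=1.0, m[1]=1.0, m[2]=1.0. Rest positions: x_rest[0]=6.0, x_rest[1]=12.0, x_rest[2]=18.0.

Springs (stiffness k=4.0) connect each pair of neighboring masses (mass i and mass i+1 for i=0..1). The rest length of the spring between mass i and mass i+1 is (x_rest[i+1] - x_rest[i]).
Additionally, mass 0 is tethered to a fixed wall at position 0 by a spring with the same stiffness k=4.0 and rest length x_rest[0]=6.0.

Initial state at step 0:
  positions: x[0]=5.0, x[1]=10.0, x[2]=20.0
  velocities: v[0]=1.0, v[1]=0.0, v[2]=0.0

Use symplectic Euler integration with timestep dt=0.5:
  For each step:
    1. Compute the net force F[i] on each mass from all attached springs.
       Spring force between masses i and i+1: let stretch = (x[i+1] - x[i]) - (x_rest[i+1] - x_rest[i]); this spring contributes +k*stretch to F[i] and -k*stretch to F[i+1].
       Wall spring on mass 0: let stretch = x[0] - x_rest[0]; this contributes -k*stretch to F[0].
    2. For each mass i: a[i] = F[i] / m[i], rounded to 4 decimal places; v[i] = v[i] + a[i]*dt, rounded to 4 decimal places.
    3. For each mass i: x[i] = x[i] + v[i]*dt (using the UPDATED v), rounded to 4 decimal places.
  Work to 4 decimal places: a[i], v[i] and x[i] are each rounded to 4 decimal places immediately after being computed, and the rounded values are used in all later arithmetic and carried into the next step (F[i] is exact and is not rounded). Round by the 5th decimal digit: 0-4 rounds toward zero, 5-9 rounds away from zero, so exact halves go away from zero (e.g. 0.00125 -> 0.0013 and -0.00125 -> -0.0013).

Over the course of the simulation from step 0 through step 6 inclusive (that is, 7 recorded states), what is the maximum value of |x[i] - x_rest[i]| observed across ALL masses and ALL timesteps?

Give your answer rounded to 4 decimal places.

Answer: 4.0000

Derivation:
Step 0: x=[5.0000 10.0000 20.0000] v=[1.0000 0.0000 0.0000]
Step 1: x=[5.5000 15.0000 16.0000] v=[1.0000 10.0000 -8.0000]
Step 2: x=[10.0000 11.5000 17.0000] v=[9.0000 -7.0000 2.0000]
Step 3: x=[6.0000 12.0000 18.5000] v=[-8.0000 1.0000 3.0000]
Step 4: x=[2.0000 13.0000 19.5000] v=[-8.0000 2.0000 2.0000]
Step 5: x=[7.0000 9.5000 20.0000] v=[10.0000 -7.0000 1.0000]
Step 6: x=[7.5000 14.0000 16.0000] v=[1.0000 9.0000 -8.0000]
Max displacement = 4.0000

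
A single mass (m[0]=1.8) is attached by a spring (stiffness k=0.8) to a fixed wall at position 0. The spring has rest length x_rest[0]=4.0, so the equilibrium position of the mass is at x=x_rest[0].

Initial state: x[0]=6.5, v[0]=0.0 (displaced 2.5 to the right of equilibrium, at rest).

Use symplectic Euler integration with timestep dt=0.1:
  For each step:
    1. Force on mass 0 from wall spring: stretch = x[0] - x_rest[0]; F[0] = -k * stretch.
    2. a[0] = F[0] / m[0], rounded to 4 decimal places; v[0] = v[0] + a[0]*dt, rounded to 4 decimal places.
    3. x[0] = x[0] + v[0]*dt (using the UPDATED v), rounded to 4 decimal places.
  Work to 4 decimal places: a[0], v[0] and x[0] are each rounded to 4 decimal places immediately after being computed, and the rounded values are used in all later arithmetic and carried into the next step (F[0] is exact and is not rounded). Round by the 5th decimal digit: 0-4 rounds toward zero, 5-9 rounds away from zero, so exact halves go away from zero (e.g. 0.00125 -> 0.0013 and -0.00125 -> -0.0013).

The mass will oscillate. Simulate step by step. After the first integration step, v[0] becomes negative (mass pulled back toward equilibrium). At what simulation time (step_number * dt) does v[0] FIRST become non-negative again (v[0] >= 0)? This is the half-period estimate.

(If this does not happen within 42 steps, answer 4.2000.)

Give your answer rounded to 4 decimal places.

Answer: 4.2000

Derivation:
Step 0: x=[6.5000] v=[0.0000]
Step 1: x=[6.4889] v=[-0.1111]
Step 2: x=[6.4667] v=[-0.2217]
Step 3: x=[6.4336] v=[-0.3313]
Step 4: x=[6.3897] v=[-0.4395]
Step 5: x=[6.3351] v=[-0.5457]
Step 6: x=[6.2702] v=[-0.6495]
Step 7: x=[6.1952] v=[-0.7504]
Step 8: x=[6.1104] v=[-0.8480]
Step 9: x=[6.0162] v=[-0.9418]
Step 10: x=[5.9131] v=[-1.0314]
Step 11: x=[5.8015] v=[-1.1164]
Step 12: x=[5.6819] v=[-1.1965]
Step 13: x=[5.5548] v=[-1.2713]
Step 14: x=[5.4208] v=[-1.3404]
Step 15: x=[5.2804] v=[-1.4036]
Step 16: x=[5.1344] v=[-1.4605]
Step 17: x=[4.9833] v=[-1.5109]
Step 18: x=[4.8278] v=[-1.5546]
Step 19: x=[4.6687] v=[-1.5914]
Step 20: x=[4.5066] v=[-1.6211]
Step 21: x=[4.3422] v=[-1.6436]
Step 22: x=[4.1763] v=[-1.6588]
Step 23: x=[4.0096] v=[-1.6666]
Step 24: x=[3.8429] v=[-1.6670]
Step 25: x=[3.6769] v=[-1.6600]
Step 26: x=[3.5123] v=[-1.6456]
Step 27: x=[3.3499] v=[-1.6239]
Step 28: x=[3.1904] v=[-1.5950]
Step 29: x=[3.0345] v=[-1.5590]
Step 30: x=[2.8829] v=[-1.5161]
Step 31: x=[2.7363] v=[-1.4665]
Step 32: x=[2.5953] v=[-1.4103]
Step 33: x=[2.4605] v=[-1.3479]
Step 34: x=[2.3326] v=[-1.2795]
Step 35: x=[2.2121] v=[-1.2054]
Step 36: x=[2.0995] v=[-1.1259]
Step 37: x=[1.9954] v=[-1.0414]
Step 38: x=[1.9002] v=[-0.9523]
Step 39: x=[1.8143] v=[-0.8590]
Step 40: x=[1.7381] v=[-0.7619]
Step 41: x=[1.6720] v=[-0.6614]
Step 42: x=[1.6162] v=[-0.5579]
v[0] did not become non-negative within 42 steps; using fallback time=4.2000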